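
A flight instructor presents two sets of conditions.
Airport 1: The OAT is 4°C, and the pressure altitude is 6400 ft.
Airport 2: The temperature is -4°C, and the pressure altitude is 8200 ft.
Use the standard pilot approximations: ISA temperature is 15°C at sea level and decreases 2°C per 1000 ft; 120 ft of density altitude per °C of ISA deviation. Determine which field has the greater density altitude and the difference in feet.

Airport 1: ISA temp = 2.2°C, deviation +1.8°C, DA = 6400 + 120 × 1.8 = 6616 ft.
Airport 2: ISA temp = -1.4°C, deviation -2.6°C, DA = 8200 + 120 × (-2.6) = 7888 ft.
Airport 2 is higher by 7888 − 6616 = 1272 ft.

Airport 2 by 1272 ft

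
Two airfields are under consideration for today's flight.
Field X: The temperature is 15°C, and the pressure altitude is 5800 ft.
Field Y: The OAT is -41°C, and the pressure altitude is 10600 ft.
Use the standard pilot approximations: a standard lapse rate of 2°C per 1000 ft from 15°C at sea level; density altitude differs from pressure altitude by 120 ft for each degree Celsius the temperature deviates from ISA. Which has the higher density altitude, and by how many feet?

Field X by 768 ft

Field X: ISA temp = 3.4°C, deviation +11.6°C, DA = 5800 + 120 × 11.6 = 7192 ft.
Field Y: ISA temp = -6.2°C, deviation -34.8°C, DA = 10600 + 120 × (-34.8) = 6424 ft.
Field X is higher by 7192 − 6424 = 768 ft.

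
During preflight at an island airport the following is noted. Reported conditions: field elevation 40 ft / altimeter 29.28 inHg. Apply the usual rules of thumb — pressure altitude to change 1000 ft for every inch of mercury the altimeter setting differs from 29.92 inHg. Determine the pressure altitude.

Pressure correction = (29.92 − 29.28) × 1000 = +640 ft.
Pressure altitude = 40 + (+640) = 680 ft.

680 ft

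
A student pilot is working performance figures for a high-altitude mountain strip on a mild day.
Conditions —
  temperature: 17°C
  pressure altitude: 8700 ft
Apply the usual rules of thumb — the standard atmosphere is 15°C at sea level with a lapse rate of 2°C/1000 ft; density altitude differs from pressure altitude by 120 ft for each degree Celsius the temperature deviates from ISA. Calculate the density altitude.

11028 ft

ISA temperature at 8700 ft = 15 − 2 × (8700/1000) = -2.4°C.
ISA deviation = 17 − (-2.4) = +19.4°C.
Density altitude = 8700 + 120 × (19.4) = 8700 + (+2328) = 11028 ft.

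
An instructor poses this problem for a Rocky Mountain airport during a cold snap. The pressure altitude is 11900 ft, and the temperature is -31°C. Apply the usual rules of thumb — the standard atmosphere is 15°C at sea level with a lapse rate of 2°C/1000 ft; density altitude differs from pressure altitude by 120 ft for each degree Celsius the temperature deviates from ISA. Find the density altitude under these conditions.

9236 ft

ISA temperature at 11900 ft = 15 − 2 × (11900/1000) = -8.8°C.
ISA deviation = -31 − (-8.8) = -22.2°C.
Density altitude = 11900 + 120 × (-22.2) = 11900 + (-2664) = 9236 ft.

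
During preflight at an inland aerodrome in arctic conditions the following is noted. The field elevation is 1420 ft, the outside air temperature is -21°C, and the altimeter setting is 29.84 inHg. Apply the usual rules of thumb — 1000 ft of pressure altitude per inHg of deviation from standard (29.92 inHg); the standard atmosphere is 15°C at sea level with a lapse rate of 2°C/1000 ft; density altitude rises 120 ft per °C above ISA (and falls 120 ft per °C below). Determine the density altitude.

-2460 ft

Pressure altitude = 1420 + (29.92 − 29.84) × 1000 = 1420 + (+80) = 1500 ft.
ISA temperature at 1500 ft = 15 − 2 × (1500/1000) = 12°C.
ISA deviation = -21 − 12 = -33°C.
Density altitude = 1500 + 120 × (-33) = -2460 ft.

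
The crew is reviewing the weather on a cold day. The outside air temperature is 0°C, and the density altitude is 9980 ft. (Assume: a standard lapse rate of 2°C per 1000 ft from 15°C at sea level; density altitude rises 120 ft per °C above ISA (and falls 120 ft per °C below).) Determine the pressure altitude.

DA = PA + 120 × (OAT − (15 − 2·PA/1000)) = PA + 120·OAT − 1800 + 0.24·PA = 1.24·PA + 120·OAT − 1800.
So 1.24·PA = 9980 − 120 × 0 + 1800 = 11780.
PA = 11780 / 1.24 = 9500 ft.

9500 ft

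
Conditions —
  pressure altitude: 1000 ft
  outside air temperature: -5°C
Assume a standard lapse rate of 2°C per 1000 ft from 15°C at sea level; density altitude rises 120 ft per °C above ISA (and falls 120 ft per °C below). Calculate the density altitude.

ISA temperature at 1000 ft = 15 − 2 × (1000/1000) = 13°C.
ISA deviation = -5 − 13 = -18°C.
Density altitude = 1000 + 120 × (-18) = 1000 + (-2160) = -1160 ft.

-1160 ft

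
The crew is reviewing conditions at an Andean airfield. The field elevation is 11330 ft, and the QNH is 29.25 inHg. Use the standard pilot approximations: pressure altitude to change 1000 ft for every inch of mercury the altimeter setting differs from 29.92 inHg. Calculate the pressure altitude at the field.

12000 ft

Pressure correction = (29.92 − 29.25) × 1000 = +670 ft.
Pressure altitude = 11330 + (+670) = 12000 ft.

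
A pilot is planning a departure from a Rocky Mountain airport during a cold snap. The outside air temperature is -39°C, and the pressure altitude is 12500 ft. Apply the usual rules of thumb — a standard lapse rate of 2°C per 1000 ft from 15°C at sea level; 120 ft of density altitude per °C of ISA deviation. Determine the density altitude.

9020 ft

ISA temperature at 12500 ft = 15 − 2 × (12500/1000) = -10°C.
ISA deviation = -39 − (-10) = -29°C.
Density altitude = 12500 + 120 × (-29) = 12500 + (-3480) = 9020 ft.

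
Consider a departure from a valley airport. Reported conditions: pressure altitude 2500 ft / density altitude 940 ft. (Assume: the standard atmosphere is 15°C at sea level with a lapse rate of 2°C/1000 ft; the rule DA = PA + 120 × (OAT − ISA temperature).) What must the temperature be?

-3°C

Density altitude − pressure altitude = 940 − 2500 = -1560 ft.
At 120 ft/°C that is an ISA deviation of -1560/120 = -13°C.
ISA temperature at 2500 ft = 15 − 2 × (2500/1000) = 10°C.
OAT = ISA + deviation = 10 + (-13) = -3°C.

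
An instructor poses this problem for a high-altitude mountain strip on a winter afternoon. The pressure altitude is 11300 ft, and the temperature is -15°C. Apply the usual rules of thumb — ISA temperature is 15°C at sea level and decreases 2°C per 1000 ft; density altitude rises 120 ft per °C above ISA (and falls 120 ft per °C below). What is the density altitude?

ISA temperature at 11300 ft = 15 − 2 × (11300/1000) = -7.6°C.
ISA deviation = -15 − (-7.6) = -7.4°C.
Density altitude = 11300 + 120 × (-7.4) = 11300 + (-888) = 10412 ft.

10412 ft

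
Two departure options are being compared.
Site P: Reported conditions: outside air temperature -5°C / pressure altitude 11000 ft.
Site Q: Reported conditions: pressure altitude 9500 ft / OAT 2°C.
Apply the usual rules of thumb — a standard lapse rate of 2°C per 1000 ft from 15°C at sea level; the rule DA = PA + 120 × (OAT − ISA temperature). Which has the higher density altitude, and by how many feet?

Site P by 1020 ft

Site P: ISA temp = -7°C, deviation +2°C, DA = 11000 + 120 × 2 = 11240 ft.
Site Q: ISA temp = -4°C, deviation +6°C, DA = 9500 + 120 × 6 = 10220 ft.
Site P is higher by 11240 − 10220 = 1020 ft.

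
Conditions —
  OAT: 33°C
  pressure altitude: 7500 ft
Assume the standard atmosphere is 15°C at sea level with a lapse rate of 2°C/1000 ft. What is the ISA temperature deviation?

ISA+33°C

ISA temperature at 7500 ft = 15 − 2 × (7500/1000) = 0°C.
Deviation = OAT − ISA = 33 − 0 = +33°C.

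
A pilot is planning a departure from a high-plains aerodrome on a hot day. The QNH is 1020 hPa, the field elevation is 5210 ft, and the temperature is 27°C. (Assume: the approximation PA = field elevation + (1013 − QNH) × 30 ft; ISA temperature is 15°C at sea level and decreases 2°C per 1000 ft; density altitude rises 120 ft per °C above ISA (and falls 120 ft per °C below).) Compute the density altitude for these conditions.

7640 ft

Pressure altitude = 5210 + (1013 − 1020) × 30 = 5210 + (-210) = 5000 ft.
ISA temperature at 5000 ft = 15 − 2 × (5000/1000) = 5°C.
ISA deviation = 27 − 5 = +22°C.
Density altitude = 5000 + 120 × (22) = 7640 ft.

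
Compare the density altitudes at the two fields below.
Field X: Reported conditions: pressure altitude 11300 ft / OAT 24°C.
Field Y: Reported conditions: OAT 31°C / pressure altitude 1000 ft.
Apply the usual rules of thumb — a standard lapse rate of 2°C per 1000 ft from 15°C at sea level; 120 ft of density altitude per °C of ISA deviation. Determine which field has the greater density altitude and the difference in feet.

Field X: ISA temp = -7.6°C, deviation +31.6°C, DA = 11300 + 120 × 31.6 = 15092 ft.
Field Y: ISA temp = 13°C, deviation +18°C, DA = 1000 + 120 × 18 = 3160 ft.
Field X is higher by 15092 − 3160 = 11932 ft.

Field X by 11932 ft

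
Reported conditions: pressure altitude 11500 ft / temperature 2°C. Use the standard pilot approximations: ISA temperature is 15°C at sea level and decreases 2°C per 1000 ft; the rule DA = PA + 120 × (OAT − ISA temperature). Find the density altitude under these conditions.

12700 ft

ISA temperature at 11500 ft = 15 − 2 × (11500/1000) = -8°C.
ISA deviation = 2 − (-8) = +10°C.
Density altitude = 11500 + 120 × (10) = 11500 + (+1200) = 12700 ft.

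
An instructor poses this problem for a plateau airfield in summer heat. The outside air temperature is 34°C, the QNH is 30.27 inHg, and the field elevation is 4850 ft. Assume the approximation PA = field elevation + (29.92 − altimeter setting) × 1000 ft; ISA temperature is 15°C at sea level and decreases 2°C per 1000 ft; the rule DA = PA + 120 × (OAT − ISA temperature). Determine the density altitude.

7860 ft

Pressure altitude = 4850 + (29.92 − 30.27) × 1000 = 4850 + (-350) = 4500 ft.
ISA temperature at 4500 ft = 15 − 2 × (4500/1000) = 6°C.
ISA deviation = 34 − 6 = +28°C.
Density altitude = 4500 + 120 × (28) = 7860 ft.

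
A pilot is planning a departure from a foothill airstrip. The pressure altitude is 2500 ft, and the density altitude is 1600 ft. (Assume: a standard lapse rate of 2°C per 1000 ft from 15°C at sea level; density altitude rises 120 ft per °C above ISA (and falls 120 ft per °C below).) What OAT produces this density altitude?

2.5°C

Density altitude − pressure altitude = 1600 − 2500 = -900 ft.
At 120 ft/°C that is an ISA deviation of -900/120 = -7.5°C.
ISA temperature at 2500 ft = 15 − 2 × (2500/1000) = 10°C.
OAT = ISA + deviation = 10 + (-7.5) = 2.5°C.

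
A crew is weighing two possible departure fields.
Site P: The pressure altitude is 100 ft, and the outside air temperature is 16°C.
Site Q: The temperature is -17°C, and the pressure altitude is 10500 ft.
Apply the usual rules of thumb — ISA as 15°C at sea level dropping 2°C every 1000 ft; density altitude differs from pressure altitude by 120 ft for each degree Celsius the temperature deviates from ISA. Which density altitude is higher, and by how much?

Site P: ISA temp = 14.8°C, deviation +1.2°C, DA = 100 + 120 × 1.2 = 244 ft.
Site Q: ISA temp = -6°C, deviation -11°C, DA = 10500 + 120 × (-11) = 9180 ft.
Site Q is higher by 9180 − 244 = 8936 ft.

Site Q by 8936 ft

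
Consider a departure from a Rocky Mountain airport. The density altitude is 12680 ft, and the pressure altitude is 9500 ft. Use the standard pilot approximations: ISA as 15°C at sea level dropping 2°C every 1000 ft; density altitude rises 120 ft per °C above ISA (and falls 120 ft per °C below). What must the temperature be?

22.5°C

Density altitude − pressure altitude = 12680 − 9500 = +3180 ft.
At 120 ft/°C that is an ISA deviation of 3180/120 = +26.5°C.
ISA temperature at 9500 ft = 15 − 2 × (9500/1000) = -4°C.
OAT = ISA + deviation = -4 + (+26.5) = 22.5°C.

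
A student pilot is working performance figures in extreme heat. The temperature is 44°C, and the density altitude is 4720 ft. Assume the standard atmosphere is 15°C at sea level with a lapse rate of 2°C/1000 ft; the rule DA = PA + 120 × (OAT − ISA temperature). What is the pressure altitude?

1000 ft

DA = PA + 120 × (OAT − (15 − 2·PA/1000)) = PA + 120·OAT − 1800 + 0.24·PA = 1.24·PA + 120·OAT − 1800.
So 1.24·PA = 4720 − 120 × 44 + 1800 = 1240.
PA = 1240 / 1.24 = 1000 ft.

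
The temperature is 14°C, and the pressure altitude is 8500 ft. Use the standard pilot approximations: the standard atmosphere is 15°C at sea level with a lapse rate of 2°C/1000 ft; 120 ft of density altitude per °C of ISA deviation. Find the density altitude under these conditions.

10420 ft

ISA temperature at 8500 ft = 15 − 2 × (8500/1000) = -2°C.
ISA deviation = 14 − (-2) = +16°C.
Density altitude = 8500 + 120 × (16) = 8500 + (+1920) = 10420 ft.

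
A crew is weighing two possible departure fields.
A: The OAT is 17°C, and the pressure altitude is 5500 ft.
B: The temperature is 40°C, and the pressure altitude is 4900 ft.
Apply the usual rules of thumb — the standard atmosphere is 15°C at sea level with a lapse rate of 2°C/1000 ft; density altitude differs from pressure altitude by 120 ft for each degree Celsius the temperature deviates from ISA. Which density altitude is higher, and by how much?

B by 2016 ft

A: ISA temp = 4°C, deviation +13°C, DA = 5500 + 120 × 13 = 7060 ft.
B: ISA temp = 5.2°C, deviation +34.8°C, DA = 4900 + 120 × 34.8 = 9076 ft.
B is higher by 9076 − 7060 = 2016 ft.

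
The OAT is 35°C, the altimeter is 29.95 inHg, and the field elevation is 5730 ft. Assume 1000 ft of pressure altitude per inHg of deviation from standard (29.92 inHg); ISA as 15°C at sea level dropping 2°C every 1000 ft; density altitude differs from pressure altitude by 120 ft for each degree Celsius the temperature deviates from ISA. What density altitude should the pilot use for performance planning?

Pressure altitude = 5730 + (29.92 − 29.95) × 1000 = 5730 + (-30) = 5700 ft.
ISA temperature at 5700 ft = 15 − 2 × (5700/1000) = 3.6°C.
ISA deviation = 35 − 3.6 = +31.4°C.
Density altitude = 5700 + 120 × (31.4) = 9468 ft.

9468 ft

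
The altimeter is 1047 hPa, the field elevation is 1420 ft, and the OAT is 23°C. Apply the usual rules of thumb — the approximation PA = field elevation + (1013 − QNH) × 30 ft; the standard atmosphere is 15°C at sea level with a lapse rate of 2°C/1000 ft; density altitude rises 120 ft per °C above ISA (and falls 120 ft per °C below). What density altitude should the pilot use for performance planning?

Pressure altitude = 1420 + (1013 − 1047) × 30 = 1420 + (-1020) = 400 ft.
ISA temperature at 400 ft = 15 − 2 × (400/1000) = 14.2°C.
ISA deviation = 23 − 14.2 = +8.8°C.
Density altitude = 400 + 120 × (8.8) = 1456 ft.

1456 ft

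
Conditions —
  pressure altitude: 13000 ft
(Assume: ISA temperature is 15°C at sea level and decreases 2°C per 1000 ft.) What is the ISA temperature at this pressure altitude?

ISA temperature = 15 − 2 × (13000/1000) = 15 − 26 = -11°C.

-11°C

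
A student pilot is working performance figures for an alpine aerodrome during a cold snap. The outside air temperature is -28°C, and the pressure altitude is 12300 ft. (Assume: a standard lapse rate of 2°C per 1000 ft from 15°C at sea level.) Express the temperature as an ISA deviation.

ISA temperature at 12300 ft = 15 − 2 × (12300/1000) = -9.6°C.
Deviation = OAT − ISA = -28 − (-9.6) = -18.4°C.

ISA-18.4°C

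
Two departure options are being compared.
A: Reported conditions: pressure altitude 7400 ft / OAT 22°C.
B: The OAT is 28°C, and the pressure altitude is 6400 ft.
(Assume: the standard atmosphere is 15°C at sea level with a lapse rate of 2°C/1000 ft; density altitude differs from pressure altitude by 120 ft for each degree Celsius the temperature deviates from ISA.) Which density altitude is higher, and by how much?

A: ISA temp = 0.2°C, deviation +21.8°C, DA = 7400 + 120 × 21.8 = 10016 ft.
B: ISA temp = 2.2°C, deviation +25.8°C, DA = 6400 + 120 × 25.8 = 9496 ft.
A is higher by 10016 − 9496 = 520 ft.

A by 520 ft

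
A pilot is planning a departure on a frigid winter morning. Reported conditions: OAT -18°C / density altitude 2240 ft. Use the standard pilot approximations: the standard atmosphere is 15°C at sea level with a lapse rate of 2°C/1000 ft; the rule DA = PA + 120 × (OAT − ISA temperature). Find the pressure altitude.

5000 ft

DA = PA + 120 × (OAT − (15 − 2·PA/1000)) = PA + 120·OAT − 1800 + 0.24·PA = 1.24·PA + 120·OAT − 1800.
So 1.24·PA = 2240 − 120 × (-18) + 1800 = 6200.
PA = 6200 / 1.24 = 5000 ft.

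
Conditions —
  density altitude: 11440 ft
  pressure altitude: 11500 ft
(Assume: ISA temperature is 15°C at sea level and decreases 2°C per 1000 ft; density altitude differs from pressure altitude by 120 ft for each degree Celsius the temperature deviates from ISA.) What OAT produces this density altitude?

-8.5°C

Density altitude − pressure altitude = 11440 − 11500 = -60 ft.
At 120 ft/°C that is an ISA deviation of -60/120 = -0.5°C.
ISA temperature at 11500 ft = 15 − 2 × (11500/1000) = -8°C.
OAT = ISA + deviation = -8 + (-0.5) = -8.5°C.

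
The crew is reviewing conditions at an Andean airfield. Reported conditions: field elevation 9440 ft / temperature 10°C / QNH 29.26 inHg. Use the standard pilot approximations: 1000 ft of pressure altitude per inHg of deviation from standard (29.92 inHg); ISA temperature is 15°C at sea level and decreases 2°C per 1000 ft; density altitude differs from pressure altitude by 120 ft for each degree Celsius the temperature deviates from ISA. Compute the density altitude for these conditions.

Pressure altitude = 9440 + (29.92 − 29.26) × 1000 = 9440 + (+660) = 10100 ft.
ISA temperature at 10100 ft = 15 − 2 × (10100/1000) = -5.2°C.
ISA deviation = 10 − (-5.2) = +15.2°C.
Density altitude = 10100 + 120 × (15.2) = 11924 ft.

11924 ft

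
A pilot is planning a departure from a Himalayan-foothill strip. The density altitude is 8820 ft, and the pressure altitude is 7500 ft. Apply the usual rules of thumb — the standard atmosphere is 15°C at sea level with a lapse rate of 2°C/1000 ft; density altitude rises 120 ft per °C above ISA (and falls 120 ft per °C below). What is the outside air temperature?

Density altitude − pressure altitude = 8820 − 7500 = +1320 ft.
At 120 ft/°C that is an ISA deviation of 1320/120 = +11°C.
ISA temperature at 7500 ft = 15 − 2 × (7500/1000) = 0°C.
OAT = ISA + deviation = 0 + (+11) = 11°C.

11°C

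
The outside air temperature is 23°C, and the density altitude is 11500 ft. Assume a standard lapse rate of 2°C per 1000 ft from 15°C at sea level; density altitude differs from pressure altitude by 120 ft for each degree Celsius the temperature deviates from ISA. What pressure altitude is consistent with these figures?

8500 ft

DA = PA + 120 × (OAT − (15 − 2·PA/1000)) = PA + 120·OAT − 1800 + 0.24·PA = 1.24·PA + 120·OAT − 1800.
So 1.24·PA = 11500 − 120 × 23 + 1800 = 10540.
PA = 10540 / 1.24 = 8500 ft.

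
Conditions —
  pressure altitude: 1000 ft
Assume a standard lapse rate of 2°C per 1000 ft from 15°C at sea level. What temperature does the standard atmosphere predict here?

13°C

ISA temperature = 15 − 2 × (1000/1000) = 15 − 2 = 13°C.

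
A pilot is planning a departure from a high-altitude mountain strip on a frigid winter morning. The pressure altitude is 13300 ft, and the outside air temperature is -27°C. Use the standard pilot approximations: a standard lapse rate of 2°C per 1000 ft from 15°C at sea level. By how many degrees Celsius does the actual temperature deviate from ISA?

ISA temperature at 13300 ft = 15 − 2 × (13300/1000) = -11.6°C.
Deviation = OAT − ISA = -27 − (-11.6) = -15.4°C.

ISA-15.4°C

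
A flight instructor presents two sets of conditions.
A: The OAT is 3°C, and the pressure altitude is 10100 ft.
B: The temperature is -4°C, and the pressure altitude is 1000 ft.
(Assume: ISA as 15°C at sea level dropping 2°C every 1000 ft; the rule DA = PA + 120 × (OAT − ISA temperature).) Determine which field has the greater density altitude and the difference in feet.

A by 12124 ft

A: ISA temp = -5.2°C, deviation +8.2°C, DA = 10100 + 120 × 8.2 = 11084 ft.
B: ISA temp = 13°C, deviation -17°C, DA = 1000 + 120 × (-17) = -1040 ft.
A is higher by 11084 − (-1040) = 12124 ft.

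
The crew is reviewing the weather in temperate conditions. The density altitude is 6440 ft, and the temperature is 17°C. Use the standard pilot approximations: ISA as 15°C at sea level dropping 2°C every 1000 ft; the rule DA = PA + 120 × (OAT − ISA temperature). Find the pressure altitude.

DA = PA + 120 × (OAT − (15 − 2·PA/1000)) = PA + 120·OAT − 1800 + 0.24·PA = 1.24·PA + 120·OAT − 1800.
So 1.24·PA = 6440 − 120 × 17 + 1800 = 6200.
PA = 6200 / 1.24 = 5000 ft.

5000 ft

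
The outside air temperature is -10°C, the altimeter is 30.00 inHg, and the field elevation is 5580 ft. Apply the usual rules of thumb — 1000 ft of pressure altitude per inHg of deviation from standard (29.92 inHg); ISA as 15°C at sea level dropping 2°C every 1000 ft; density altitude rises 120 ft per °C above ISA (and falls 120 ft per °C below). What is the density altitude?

3820 ft

Pressure altitude = 5580 + (29.92 − 30.00) × 1000 = 5580 + (-80) = 5500 ft.
ISA temperature at 5500 ft = 15 − 2 × (5500/1000) = 4°C.
ISA deviation = -10 − 4 = -14°C.
Density altitude = 5500 + 120 × (-14) = 3820 ft.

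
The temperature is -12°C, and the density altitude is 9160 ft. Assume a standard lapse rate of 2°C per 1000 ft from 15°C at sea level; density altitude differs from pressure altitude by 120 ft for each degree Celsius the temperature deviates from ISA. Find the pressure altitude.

DA = PA + 120 × (OAT − (15 − 2·PA/1000)) = PA + 120·OAT − 1800 + 0.24·PA = 1.24·PA + 120·OAT − 1800.
So 1.24·PA = 9160 − 120 × (-12) + 1800 = 12400.
PA = 12400 / 1.24 = 10000 ft.

10000 ft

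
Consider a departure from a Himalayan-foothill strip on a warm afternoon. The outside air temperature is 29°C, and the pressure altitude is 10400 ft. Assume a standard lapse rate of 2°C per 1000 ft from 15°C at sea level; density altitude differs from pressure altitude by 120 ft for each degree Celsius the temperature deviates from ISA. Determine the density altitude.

14576 ft

ISA temperature at 10400 ft = 15 − 2 × (10400/1000) = -5.8°C.
ISA deviation = 29 − (-5.8) = +34.8°C.
Density altitude = 10400 + 120 × (34.8) = 10400 + (+4176) = 14576 ft.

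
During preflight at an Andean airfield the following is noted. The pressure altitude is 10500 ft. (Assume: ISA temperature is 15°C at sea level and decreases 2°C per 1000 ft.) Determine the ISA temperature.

ISA temperature = 15 − 2 × (10500/1000) = 15 − 21 = -6°C.

-6°C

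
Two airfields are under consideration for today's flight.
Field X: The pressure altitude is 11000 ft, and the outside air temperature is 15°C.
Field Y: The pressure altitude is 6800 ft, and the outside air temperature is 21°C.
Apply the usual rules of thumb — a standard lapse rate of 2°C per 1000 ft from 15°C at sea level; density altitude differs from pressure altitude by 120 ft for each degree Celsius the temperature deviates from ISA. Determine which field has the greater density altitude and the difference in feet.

Field X: ISA temp = -7°C, deviation +22°C, DA = 11000 + 120 × 22 = 13640 ft.
Field Y: ISA temp = 1.4°C, deviation +19.6°C, DA = 6800 + 120 × 19.6 = 9152 ft.
Field X is higher by 13640 − 9152 = 4488 ft.

Field X by 4488 ft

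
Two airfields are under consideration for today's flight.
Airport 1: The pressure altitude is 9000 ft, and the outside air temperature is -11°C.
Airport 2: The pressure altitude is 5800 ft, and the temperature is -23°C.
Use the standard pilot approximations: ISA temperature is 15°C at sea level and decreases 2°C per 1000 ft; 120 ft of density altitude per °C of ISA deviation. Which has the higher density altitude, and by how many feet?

Airport 1 by 5408 ft

Airport 1: ISA temp = -3°C, deviation -8°C, DA = 9000 + 120 × (-8) = 8040 ft.
Airport 2: ISA temp = 3.4°C, deviation -26.4°C, DA = 5800 + 120 × (-26.4) = 2632 ft.
Airport 1 is higher by 8040 − 2632 = 5408 ft.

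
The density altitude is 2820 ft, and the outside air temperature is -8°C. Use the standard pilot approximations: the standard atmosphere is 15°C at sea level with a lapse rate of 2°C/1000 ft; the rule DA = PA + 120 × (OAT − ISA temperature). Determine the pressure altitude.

4500 ft

DA = PA + 120 × (OAT − (15 − 2·PA/1000)) = PA + 120·OAT − 1800 + 0.24·PA = 1.24·PA + 120·OAT − 1800.
So 1.24·PA = 2820 − 120 × (-8) + 1800 = 5580.
PA = 5580 / 1.24 = 4500 ft.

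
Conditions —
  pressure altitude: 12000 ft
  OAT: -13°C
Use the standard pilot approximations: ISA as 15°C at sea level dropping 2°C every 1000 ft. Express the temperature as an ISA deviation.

ISA temperature at 12000 ft = 15 − 2 × (12000/1000) = -9°C.
Deviation = OAT − ISA = -13 − (-9) = -4°C.

ISA-4°C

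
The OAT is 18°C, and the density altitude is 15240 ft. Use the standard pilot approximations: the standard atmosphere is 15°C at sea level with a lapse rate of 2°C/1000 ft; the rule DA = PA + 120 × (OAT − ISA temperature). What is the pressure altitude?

DA = PA + 120 × (OAT − (15 − 2·PA/1000)) = PA + 120·OAT − 1800 + 0.24·PA = 1.24·PA + 120·OAT − 1800.
So 1.24·PA = 15240 − 120 × 18 + 1800 = 14880.
PA = 14880 / 1.24 = 12000 ft.

12000 ft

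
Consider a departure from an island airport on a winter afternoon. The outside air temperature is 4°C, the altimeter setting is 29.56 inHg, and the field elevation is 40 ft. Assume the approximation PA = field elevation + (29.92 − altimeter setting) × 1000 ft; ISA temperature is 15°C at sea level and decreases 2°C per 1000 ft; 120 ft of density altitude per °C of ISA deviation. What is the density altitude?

-824 ft

Pressure altitude = 40 + (29.92 − 29.56) × 1000 = 40 + (+360) = 400 ft.
ISA temperature at 400 ft = 15 − 2 × (400/1000) = 14.2°C.
ISA deviation = 4 − 14.2 = -10.2°C.
Density altitude = 400 + 120 × (-10.2) = -824 ft.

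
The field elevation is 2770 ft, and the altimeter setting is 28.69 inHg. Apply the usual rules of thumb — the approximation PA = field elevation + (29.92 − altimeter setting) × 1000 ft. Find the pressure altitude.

Pressure correction = (29.92 − 28.69) × 1000 = +1230 ft.
Pressure altitude = 2770 + (+1230) = 4000 ft.

4000 ft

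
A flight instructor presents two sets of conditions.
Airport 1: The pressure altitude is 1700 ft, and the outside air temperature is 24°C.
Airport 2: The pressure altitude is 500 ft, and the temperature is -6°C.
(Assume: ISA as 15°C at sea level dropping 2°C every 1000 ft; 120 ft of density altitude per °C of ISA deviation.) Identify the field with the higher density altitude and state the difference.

Airport 1 by 5088 ft

Airport 1: ISA temp = 11.6°C, deviation +12.4°C, DA = 1700 + 120 × 12.4 = 3188 ft.
Airport 2: ISA temp = 14°C, deviation -20°C, DA = 500 + 120 × (-20) = -1900 ft.
Airport 1 is higher by 3188 − (-1900) = 5088 ft.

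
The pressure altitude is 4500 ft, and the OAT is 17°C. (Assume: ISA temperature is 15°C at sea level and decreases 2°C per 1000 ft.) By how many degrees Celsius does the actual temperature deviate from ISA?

ISA temperature at 4500 ft = 15 − 2 × (4500/1000) = 6°C.
Deviation = OAT − ISA = 17 − 6 = +11°C.

ISA+11°C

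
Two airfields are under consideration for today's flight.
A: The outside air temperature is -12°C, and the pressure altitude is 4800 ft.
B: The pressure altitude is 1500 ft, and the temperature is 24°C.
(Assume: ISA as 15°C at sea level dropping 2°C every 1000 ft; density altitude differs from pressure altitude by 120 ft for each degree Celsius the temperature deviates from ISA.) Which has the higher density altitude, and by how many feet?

B by 228 ft

A: ISA temp = 5.4°C, deviation -17.4°C, DA = 4800 + 120 × (-17.4) = 2712 ft.
B: ISA temp = 12°C, deviation +12°C, DA = 1500 + 120 × 12 = 2940 ft.
B is higher by 2940 − 2712 = 228 ft.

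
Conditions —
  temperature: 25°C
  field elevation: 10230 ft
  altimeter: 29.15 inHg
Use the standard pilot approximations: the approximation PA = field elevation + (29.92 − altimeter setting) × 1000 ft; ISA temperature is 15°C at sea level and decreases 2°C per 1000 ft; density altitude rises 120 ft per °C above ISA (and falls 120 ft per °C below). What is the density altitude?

14840 ft

Pressure altitude = 10230 + (29.92 − 29.15) × 1000 = 10230 + (+770) = 11000 ft.
ISA temperature at 11000 ft = 15 − 2 × (11000/1000) = -7°C.
ISA deviation = 25 − (-7) = +32°C.
Density altitude = 11000 + 120 × (32) = 14840 ft.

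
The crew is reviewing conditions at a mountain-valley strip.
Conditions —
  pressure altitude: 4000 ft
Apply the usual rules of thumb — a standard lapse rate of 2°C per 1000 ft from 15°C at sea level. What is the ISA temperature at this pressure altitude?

ISA temperature = 15 − 2 × (4000/1000) = 15 − 8 = 7°C.

7°C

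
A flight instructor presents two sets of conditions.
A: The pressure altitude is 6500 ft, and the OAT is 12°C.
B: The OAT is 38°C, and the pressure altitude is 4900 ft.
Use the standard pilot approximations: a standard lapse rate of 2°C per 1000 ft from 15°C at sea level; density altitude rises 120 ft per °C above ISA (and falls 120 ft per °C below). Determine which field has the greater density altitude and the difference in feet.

B by 1136 ft

A: ISA temp = 2°C, deviation +10°C, DA = 6500 + 120 × 10 = 7700 ft.
B: ISA temp = 5.2°C, deviation +32.8°C, DA = 4900 + 120 × 32.8 = 8836 ft.
B is higher by 8836 − 7700 = 1136 ft.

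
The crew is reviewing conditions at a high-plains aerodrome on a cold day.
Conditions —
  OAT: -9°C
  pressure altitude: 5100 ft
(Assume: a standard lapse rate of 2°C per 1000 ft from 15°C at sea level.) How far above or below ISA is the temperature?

ISA temperature at 5100 ft = 15 − 2 × (5100/1000) = 4.8°C.
Deviation = OAT − ISA = -9 − 4.8 = -13.8°C.

ISA-13.8°C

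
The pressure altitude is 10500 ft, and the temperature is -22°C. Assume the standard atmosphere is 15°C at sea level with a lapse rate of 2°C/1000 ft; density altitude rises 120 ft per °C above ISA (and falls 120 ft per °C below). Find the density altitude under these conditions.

8580 ft

ISA temperature at 10500 ft = 15 − 2 × (10500/1000) = -6°C.
ISA deviation = -22 − (-6) = -16°C.
Density altitude = 10500 + 120 × (-16) = 10500 + (-1920) = 8580 ft.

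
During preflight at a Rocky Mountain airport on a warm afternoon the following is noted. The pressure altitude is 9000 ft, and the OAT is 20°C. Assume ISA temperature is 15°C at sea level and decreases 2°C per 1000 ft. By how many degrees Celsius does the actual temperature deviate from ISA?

ISA temperature at 9000 ft = 15 − 2 × (9000/1000) = -3°C.
Deviation = OAT − ISA = 20 − (-3) = +23°C.

ISA+23°C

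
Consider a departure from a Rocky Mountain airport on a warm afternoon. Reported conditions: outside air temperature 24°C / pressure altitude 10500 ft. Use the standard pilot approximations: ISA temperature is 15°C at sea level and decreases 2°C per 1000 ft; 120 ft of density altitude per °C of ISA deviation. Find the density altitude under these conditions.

ISA temperature at 10500 ft = 15 − 2 × (10500/1000) = -6°C.
ISA deviation = 24 − (-6) = +30°C.
Density altitude = 10500 + 120 × (30) = 10500 + (+3600) = 14100 ft.

14100 ft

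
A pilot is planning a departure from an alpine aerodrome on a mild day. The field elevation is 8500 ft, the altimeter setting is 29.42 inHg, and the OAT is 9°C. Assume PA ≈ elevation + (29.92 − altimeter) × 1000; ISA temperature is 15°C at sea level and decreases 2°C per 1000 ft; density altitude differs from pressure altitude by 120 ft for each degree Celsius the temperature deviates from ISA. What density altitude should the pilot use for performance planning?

Pressure altitude = 8500 + (29.92 − 29.42) × 1000 = 8500 + (+500) = 9000 ft.
ISA temperature at 9000 ft = 15 − 2 × (9000/1000) = -3°C.
ISA deviation = 9 − (-3) = +12°C.
Density altitude = 9000 + 120 × (12) = 10440 ft.

10440 ft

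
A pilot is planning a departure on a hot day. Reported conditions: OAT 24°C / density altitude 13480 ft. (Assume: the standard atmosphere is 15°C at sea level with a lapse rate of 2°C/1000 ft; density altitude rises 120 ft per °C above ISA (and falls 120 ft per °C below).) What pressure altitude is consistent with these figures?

DA = PA + 120 × (OAT − (15 − 2·PA/1000)) = PA + 120·OAT − 1800 + 0.24·PA = 1.24·PA + 120·OAT − 1800.
So 1.24·PA = 13480 − 120 × 24 + 1800 = 12400.
PA = 12400 / 1.24 = 10000 ft.

10000 ft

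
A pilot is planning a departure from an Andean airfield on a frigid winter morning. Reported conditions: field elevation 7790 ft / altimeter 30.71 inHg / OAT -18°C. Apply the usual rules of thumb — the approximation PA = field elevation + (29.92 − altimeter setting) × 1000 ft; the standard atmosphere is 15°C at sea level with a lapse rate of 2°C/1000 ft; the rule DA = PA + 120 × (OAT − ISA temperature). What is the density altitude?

4720 ft

Pressure altitude = 7790 + (29.92 − 30.71) × 1000 = 7790 + (-790) = 7000 ft.
ISA temperature at 7000 ft = 15 − 2 × (7000/1000) = 1°C.
ISA deviation = -18 − 1 = -19°C.
Density altitude = 7000 + 120 × (-19) = 4720 ft.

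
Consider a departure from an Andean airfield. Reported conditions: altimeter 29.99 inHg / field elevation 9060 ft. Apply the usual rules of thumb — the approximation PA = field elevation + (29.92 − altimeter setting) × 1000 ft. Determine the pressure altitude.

Pressure correction = (29.92 − 29.99) × 1000 = -70 ft.
Pressure altitude = 9060 + (-70) = 8990 ft.

8990 ft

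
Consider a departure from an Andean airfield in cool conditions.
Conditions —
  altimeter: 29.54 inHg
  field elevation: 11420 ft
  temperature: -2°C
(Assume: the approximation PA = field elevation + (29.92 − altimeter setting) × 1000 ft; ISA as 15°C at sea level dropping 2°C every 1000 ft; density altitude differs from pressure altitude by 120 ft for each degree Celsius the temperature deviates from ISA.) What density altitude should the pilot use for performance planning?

Pressure altitude = 11420 + (29.92 − 29.54) × 1000 = 11420 + (+380) = 11800 ft.
ISA temperature at 11800 ft = 15 − 2 × (11800/1000) = -8.6°C.
ISA deviation = -2 − (-8.6) = +6.6°C.
Density altitude = 11800 + 120 × (6.6) = 12592 ft.

12592 ft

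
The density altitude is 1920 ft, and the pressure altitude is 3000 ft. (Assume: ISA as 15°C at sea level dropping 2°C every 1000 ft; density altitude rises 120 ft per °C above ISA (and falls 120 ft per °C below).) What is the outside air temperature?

0°C

Density altitude − pressure altitude = 1920 − 3000 = -1080 ft.
At 120 ft/°C that is an ISA deviation of -1080/120 = -9°C.
ISA temperature at 3000 ft = 15 − 2 × (3000/1000) = 9°C.
OAT = ISA + deviation = 9 + (-9) = 0°C.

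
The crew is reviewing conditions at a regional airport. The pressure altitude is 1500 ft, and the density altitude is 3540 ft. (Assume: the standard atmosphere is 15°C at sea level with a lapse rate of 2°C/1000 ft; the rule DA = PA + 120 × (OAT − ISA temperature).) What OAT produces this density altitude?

29°C

Density altitude − pressure altitude = 3540 − 1500 = +2040 ft.
At 120 ft/°C that is an ISA deviation of 2040/120 = +17°C.
ISA temperature at 1500 ft = 15 − 2 × (1500/1000) = 12°C.
OAT = ISA + deviation = 12 + (+17) = 29°C.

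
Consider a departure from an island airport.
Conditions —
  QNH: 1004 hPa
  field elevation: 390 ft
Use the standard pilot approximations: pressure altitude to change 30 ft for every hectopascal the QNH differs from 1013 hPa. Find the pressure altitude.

660 ft

Pressure correction = (1013 − 1004) × 30 = +270 ft.
Pressure altitude = 390 + (+270) = 660 ft.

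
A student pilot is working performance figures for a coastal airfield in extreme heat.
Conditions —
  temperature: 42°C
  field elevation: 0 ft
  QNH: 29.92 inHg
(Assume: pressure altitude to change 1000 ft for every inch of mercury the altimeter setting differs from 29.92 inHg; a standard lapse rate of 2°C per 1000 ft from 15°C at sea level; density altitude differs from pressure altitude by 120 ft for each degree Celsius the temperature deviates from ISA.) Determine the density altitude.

3240 ft

Pressure altitude = 0 + (29.92 − 29.92) × 1000 = 0 + (0) = 0 ft.
ISA temperature at 0 ft = 15 − 2 × (0/1000) = 15°C.
ISA deviation = 42 − 15 = +27°C.
Density altitude = 0 + 120 × (27) = 3240 ft.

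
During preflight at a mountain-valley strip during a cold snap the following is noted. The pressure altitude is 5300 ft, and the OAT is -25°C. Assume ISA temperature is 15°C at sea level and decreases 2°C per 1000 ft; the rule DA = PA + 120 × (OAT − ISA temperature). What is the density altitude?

1772 ft

ISA temperature at 5300 ft = 15 − 2 × (5300/1000) = 4.4°C.
ISA deviation = -25 − 4.4 = -29.4°C.
Density altitude = 5300 + 120 × (-29.4) = 5300 + (-3528) = 1772 ft.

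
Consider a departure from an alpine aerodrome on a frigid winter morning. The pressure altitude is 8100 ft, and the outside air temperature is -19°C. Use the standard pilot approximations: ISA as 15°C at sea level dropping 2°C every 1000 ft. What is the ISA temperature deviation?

ISA-17.8°C

ISA temperature at 8100 ft = 15 − 2 × (8100/1000) = -1.2°C.
Deviation = OAT − ISA = -19 − (-1.2) = -17.8°C.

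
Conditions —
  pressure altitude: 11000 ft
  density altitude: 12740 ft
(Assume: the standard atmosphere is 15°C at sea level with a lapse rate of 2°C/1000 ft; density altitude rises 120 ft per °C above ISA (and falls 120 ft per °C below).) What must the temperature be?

Density altitude − pressure altitude = 12740 − 11000 = +1740 ft.
At 120 ft/°C that is an ISA deviation of 1740/120 = +14.5°C.
ISA temperature at 11000 ft = 15 − 2 × (11000/1000) = -7°C.
OAT = ISA + deviation = -7 + (+14.5) = 7.5°C.

7.5°C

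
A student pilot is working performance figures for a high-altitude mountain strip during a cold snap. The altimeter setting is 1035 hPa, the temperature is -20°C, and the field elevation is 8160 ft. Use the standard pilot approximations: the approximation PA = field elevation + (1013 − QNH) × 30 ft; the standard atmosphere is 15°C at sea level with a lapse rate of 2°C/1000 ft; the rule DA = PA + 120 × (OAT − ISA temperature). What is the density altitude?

Pressure altitude = 8160 + (1013 − 1035) × 30 = 8160 + (-660) = 7500 ft.
ISA temperature at 7500 ft = 15 − 2 × (7500/1000) = 0°C.
ISA deviation = -20 − 0 = -20°C.
Density altitude = 7500 + 120 × (-20) = 5100 ft.

5100 ft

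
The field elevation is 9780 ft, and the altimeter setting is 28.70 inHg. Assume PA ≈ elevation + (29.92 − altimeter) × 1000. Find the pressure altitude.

Pressure correction = (29.92 − 28.70) × 1000 = +1220 ft.
Pressure altitude = 9780 + (+1220) = 11000 ft.

11000 ft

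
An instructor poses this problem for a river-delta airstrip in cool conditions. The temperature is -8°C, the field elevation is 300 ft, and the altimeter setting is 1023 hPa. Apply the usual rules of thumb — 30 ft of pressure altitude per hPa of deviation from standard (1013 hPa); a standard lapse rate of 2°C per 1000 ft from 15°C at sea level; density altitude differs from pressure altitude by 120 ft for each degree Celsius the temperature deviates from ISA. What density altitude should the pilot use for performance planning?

Pressure altitude = 300 + (1013 − 1023) × 30 = 300 + (-300) = 0 ft.
ISA temperature at 0 ft = 15 − 2 × (0/1000) = 15°C.
ISA deviation = -8 − 15 = -23°C.
Density altitude = 0 + 120 × (-23) = -2760 ft.

-2760 ft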